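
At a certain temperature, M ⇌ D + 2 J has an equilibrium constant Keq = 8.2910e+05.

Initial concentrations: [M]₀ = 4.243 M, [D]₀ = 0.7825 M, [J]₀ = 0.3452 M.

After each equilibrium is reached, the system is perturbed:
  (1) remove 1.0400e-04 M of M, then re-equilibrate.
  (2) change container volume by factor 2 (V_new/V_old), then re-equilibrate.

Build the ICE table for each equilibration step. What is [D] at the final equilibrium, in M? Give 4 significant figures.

Q₀ = 0.02198 vs Keq = 8.2910e+05 ⇒ Q<K, forward
Step 1:
                    M           D           J
  I             4.243      0.7825      0.3452
  C            -4.243       4.243       8.485
  E        4.7258e-04       5.025        8.83
  solve Keq expr → x = 4.243; check Q = 8.2910e+05
Then remove 1.0400e-04 M of M.
Step 2:
                    M           D           J
  I        3.6858e-04       5.025        8.83
  C        1.0397e-04 -1.0397e-04 -2.0794e-04
  E        4.7255e-04       5.025        8.83
  solve Keq expr → x = -1.0397e-04; check Q = 8.2910e+05
Then change container volume by factor 2 (V_new/V_old).
Step 3:
                    M           D           J
  I        2.3628e-04       2.512       4.415
  C       -1.7719e-04  1.7719e-04  3.5439e-04
  E        5.9083e-05       2.513       4.415
  solve Keq expr → x = 1.7719e-04; check Q = 8.2910e+05

[D]_eq = 2.513 M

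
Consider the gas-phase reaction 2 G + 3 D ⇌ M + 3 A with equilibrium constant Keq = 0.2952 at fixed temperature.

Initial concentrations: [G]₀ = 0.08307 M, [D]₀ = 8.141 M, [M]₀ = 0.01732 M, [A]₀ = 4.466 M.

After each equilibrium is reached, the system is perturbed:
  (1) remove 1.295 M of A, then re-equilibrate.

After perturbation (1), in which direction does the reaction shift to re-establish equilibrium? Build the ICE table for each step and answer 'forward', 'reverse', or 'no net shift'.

Q₀ = 0.4144 vs Keq = 0.2952 ⇒ Q>K, reverse
Step 1:
                    G           D           M           A
  init        0.08307       8.141     0.01732       4.466
  Δ          0.006001    0.009001      -0.003   -0.009001
  eq          0.08907        8.15     0.01432       4.457
  solve Keq expr → x = -0.003; check Q = 0.2952
Then remove 1.295 M of A.
Step 2:
                    G           D           M           A
  init        0.08907        8.15     0.01432       3.162
  Δ          -0.01907    -0.02861    0.009535     0.02861
  eq             0.07       8.121     0.02386       3.191
  solve Keq expr → x = 0.009535; check Q = 0.2952

Direction: forward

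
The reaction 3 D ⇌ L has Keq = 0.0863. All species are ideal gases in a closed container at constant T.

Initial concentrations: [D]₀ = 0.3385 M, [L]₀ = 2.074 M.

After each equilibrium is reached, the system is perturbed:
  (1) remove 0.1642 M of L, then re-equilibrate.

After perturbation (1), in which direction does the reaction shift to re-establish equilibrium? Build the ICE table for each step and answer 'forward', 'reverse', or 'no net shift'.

Q₀ = 53.47 vs Keq = 0.0863 ⇒ Q>K, reverse
Step 1:
                   D          L
  init        0.3385      2.074
  Δ            2.164    -0.7214
  eq           2.503      1.353
  solve Keq expr → x = -0.7214; check Q = 0.0863
Then remove 0.1642 M of L.
Step 2:
                   D          L
  init         2.503      1.188
  Δ         -0.08645    0.02882
  eq           2.416      1.217
  solve Keq expr → x = 0.02882; check Q = 0.0863

Direction: forward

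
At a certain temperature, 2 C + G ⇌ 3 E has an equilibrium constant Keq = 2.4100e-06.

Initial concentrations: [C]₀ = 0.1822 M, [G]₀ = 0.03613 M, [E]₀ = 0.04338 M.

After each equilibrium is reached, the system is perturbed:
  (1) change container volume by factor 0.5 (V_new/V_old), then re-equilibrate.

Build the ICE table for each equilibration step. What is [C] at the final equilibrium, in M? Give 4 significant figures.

[C]_eq = 0.4199 M

Q₀ = 0.06806 vs Keq = 2.4100e-06 ⇒ Q>K, reverse
Step 1:
                   C          G          E
  I           0.1822    0.03613    0.04338
  C          0.02776    0.01388   -0.04164
  E             0.21    0.05001   0.001745
  solve Keq expr → x = -0.01388; check Q = 2.4100e-06
Then change container volume by factor 0.5 (V_new/V_old).
Step 2:
                   C          G          E
  I           0.4199        0.1    0.00349
  C                0          0          0
  E           0.4199        0.1    0.00349
  solve Keq expr → x = 0; check Q = 2.4100e-06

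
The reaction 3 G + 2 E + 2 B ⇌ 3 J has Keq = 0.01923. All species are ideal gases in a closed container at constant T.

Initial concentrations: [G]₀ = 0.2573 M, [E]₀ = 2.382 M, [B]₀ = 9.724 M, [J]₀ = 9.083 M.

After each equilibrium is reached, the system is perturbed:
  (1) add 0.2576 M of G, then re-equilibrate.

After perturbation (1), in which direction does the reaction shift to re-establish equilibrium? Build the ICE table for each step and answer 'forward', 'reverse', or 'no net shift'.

Direction: forward

Q₀ = 82 vs Keq = 0.01923 ⇒ Q>K, reverse
Step 1:
                    G           E           B           J
  init         0.2573       2.382       9.724       9.083
  Δ             1.978       1.319       1.319      -1.978
  eq            2.235       3.701       11.04       7.105
  solve Keq expr → x = -0.6593; check Q = 0.01923
Then add 0.2576 M of G.
Step 2:
                    G           E           B           J
  init          2.493       3.701       11.04       7.105
  Δ           -0.1525     -0.1016     -0.1016      0.1525
  eq             2.34       3.599       10.94       7.257
  solve Keq expr → x = 0.05082; check Q = 0.01923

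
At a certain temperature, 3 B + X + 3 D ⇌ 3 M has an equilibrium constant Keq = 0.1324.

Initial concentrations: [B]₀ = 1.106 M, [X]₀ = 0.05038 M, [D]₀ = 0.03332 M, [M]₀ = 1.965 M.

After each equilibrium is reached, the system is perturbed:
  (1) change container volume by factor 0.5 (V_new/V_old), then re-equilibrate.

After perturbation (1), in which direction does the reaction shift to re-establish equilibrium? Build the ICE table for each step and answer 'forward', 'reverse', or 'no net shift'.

Q₀ = 3.0092e+06 vs Keq = 0.1324 ⇒ Q>K, reverse
Step 1:
                  B         X         D         M
  I           1.106   0.05038   0.03332     1.965
  C           1.065    0.3551     1.065    -1.065
  E           2.171    0.4055     1.099    0.8998
  solve Keq expr → x = -0.3551; check Q = 0.1324
Then change container volume by factor 0.5 (V_new/V_old).
Step 2:
                  B         X         D         M
  I           4.342    0.8109     2.197       1.8
  C         -0.6495   -0.2165   -0.6495    0.6495
  E           3.693    0.5944     1.548     2.449
  solve Keq expr → x = 0.2165; check Q = 0.1324

Direction: forward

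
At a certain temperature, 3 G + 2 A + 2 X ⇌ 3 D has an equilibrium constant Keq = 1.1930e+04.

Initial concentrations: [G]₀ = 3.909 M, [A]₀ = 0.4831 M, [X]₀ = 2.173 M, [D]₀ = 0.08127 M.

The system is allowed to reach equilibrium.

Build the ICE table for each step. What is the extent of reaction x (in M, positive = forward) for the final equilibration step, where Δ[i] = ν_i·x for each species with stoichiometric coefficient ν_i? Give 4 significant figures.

Q₀ = 8.1546e-06 vs Keq = 1.1930e+04 ⇒ Q<K, forward
Step 1:
                    G           A           X           D
  init          3.909      0.4831       2.173     0.08127
  Δ           -0.7236     -0.4824     -0.4824      0.7236
  eq            3.185  6.8786e-04       1.691      0.8049
  solve Keq expr → x = 0.2412; check Q = 1.1930e+04

x = 0.2412 M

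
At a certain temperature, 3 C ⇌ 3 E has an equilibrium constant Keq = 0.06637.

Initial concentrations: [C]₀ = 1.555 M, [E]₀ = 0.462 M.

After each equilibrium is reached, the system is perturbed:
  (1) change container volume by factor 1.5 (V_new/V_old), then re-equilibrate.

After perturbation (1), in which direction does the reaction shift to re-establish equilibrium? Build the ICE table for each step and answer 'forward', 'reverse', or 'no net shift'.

Q₀ = 0.02623 vs Keq = 0.06637 ⇒ Q<K, forward
Step 1:
                   C          E
  init         1.555      0.462
  Δ          -0.1193     0.1193
  eq           1.436     0.5813
  solve Keq expr → x = 0.03976; check Q = 0.06637
Then change container volume by factor 1.5 (V_new/V_old).
Step 2:
                   C          E
  init        0.9571     0.3875
  Δ                0          0
  eq          0.9571     0.3875
  solve Keq expr → x = 0; check Q = 0.06637

Direction: no net shift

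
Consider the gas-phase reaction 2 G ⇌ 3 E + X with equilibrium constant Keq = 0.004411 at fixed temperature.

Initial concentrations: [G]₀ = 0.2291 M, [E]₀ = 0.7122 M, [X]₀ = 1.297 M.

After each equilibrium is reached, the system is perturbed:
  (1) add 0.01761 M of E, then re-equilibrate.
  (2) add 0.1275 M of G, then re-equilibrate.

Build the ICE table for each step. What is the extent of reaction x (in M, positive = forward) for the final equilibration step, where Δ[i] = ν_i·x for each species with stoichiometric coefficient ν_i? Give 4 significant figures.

x = 0.004658 M

Q₀ = 8.927 vs Keq = 0.004411 ⇒ Q>K, reverse
Step 1:
                    G           E           X
  Initial      0.2291      0.7122       1.297
  Change       0.3972     -0.5958     -0.1986
  Equil        0.6263      0.1164       1.098
  solve Keq expr → x = -0.1986; check Q = 0.004411
Then add 0.01761 M of E.
Step 2:
                    G           E           X
  Initial      0.6263       0.134       1.098
  Change      0.01073    -0.01609   -0.005364
  Equil        0.6371      0.1179       1.093
  solve Keq expr → x = -0.005364; check Q = 0.004411
Then add 0.1275 M of G.
Step 3:
                    G           E           X
  Initial      0.7646      0.1179       1.093
  Change    -0.009316     0.01397    0.004658
  Equil        0.7552      0.1318       1.098
  solve Keq expr → x = 0.004658; check Q = 0.004411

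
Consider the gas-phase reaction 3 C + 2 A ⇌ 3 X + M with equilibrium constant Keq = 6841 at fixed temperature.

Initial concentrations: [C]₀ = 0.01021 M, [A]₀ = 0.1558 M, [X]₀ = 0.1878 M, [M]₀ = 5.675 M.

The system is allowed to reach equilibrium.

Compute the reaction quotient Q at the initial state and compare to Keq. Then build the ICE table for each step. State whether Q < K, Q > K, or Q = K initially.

Q₀ = 1.4549e+06; Q > K (proceeds reverse)

Q₀ = 1.4549e+06 vs Keq = 6841 ⇒ Q>K, reverse
Step 1:
                    C           A           X           M
  I           0.01021      0.1558      0.1878       5.675
  C           0.03496      0.0233    -0.03496    -0.01165
  E           0.04517      0.1791      0.1528       5.663
  solve Keq expr → x = -0.01165; check Q = 6841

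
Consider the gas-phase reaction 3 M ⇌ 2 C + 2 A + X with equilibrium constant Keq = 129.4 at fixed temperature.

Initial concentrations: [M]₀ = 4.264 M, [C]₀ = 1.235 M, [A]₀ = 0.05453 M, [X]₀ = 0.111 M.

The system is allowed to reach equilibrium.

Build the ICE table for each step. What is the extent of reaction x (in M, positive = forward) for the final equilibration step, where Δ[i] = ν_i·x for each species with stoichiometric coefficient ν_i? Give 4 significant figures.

x = 1.134 M

Q₀ = 6.4935e-06 vs Keq = 129.4 ⇒ Q<K, forward
Step 1:
                  M         C         A         X
  init        4.264     1.235   0.05453     0.111
  Δ          -3.403     2.269     2.269     1.134
  eq         0.8608     3.504     2.323     1.245
  solve Keq expr → x = 1.134; check Q = 129.4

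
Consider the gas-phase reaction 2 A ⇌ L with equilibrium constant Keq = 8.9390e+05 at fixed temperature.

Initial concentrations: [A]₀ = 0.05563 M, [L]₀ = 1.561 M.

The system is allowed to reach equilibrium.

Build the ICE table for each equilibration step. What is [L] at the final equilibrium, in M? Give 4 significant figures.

[L]_eq = 1.588 M

Q₀ = 504.4 vs Keq = 8.9390e+05 ⇒ Q<K, forward
Step 1:
                    A           L
  Initial     0.05563       1.561
  Change      -0.0543     0.02715
  Equil      0.001333       1.588
  solve Keq expr → x = 0.02715; check Q = 8.9390e+05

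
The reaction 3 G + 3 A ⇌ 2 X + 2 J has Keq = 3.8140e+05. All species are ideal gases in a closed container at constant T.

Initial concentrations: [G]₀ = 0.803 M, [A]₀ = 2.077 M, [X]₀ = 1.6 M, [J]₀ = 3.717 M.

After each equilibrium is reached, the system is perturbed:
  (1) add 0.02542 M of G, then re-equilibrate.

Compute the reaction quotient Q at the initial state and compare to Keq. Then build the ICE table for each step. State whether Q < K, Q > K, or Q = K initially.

Q₀ = 7.624; Q < K (proceeds forward)

Q₀ = 7.624 vs Keq = 3.8140e+05 ⇒ Q<K, forward
Step 1:
                   G          A          X          J
  I            0.803      2.077        1.6      3.717
  C          -0.7581    -0.7581     0.5054     0.5054
  E          0.04487      1.319      2.105      4.222
  solve Keq expr → x = 0.2527; check Q = 3.8140e+05
Then add 0.02542 M of G.
Step 2:
                   G          A          X          J
  I          0.07029      1.319      2.105      4.222
  C         -0.02423   -0.02423    0.01615    0.01615
  E          0.04606      1.295      2.122      4.239
  solve Keq expr → x = 0.008077; check Q = 3.8140e+05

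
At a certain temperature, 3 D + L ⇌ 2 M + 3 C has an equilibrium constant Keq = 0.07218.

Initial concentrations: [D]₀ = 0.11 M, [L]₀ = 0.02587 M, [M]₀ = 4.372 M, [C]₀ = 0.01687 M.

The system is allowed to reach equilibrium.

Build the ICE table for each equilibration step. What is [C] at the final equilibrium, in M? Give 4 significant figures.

Q₀ = 2.665 vs Keq = 0.07218 ⇒ Q>K, reverse
Step 1:
                   D          L          M          C
  Initial       0.11    0.02587      4.372    0.01687
  Change     0.01104   0.003679  -0.007358   -0.01104
  Equil        0.121    0.02955      4.365   0.005834
  solve Keq expr → x = -0.003679; check Q = 0.07218

[C]_eq = 0.005834 M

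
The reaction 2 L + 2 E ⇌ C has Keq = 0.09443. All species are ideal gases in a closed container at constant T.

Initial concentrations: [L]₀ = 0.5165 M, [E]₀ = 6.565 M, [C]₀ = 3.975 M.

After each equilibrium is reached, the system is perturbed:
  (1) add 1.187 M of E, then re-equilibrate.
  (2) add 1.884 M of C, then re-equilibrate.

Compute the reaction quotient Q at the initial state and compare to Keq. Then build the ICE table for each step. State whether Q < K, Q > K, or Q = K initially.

Q₀ = 0.3457; Q > K (proceeds reverse)

Q₀ = 0.3457 vs Keq = 0.09443 ⇒ Q>K, reverse
Step 1:
                    L           E           C
  Initial      0.5165       6.565       3.975
  Change       0.3927      0.3927     -0.1963
  Equil        0.9092       6.958       3.779
  solve Keq expr → x = -0.1963; check Q = 0.09443
Then add 1.187 M of E.
Step 2:
                    L           E           C
  Initial      0.9092       8.145       3.779
  Change      -0.1154     -0.1154     0.05768
  Equil        0.7938       8.029       3.836
  solve Keq expr → x = 0.05768; check Q = 0.09443
Then add 1.884 M of C.
Step 3:
                    L           E           C
  Initial      0.7938       8.029        5.72
  Change       0.1513      0.1513    -0.07564
  Equil        0.9451       8.181       5.645
  solve Keq expr → x = -0.07564; check Q = 0.09443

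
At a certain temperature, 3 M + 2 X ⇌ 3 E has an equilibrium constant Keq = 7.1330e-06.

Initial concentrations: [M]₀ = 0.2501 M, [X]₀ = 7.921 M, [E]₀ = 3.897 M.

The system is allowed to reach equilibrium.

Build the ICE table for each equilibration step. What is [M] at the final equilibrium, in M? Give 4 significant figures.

[M]_eq = 3.801 M

Q₀ = 60.3 vs Keq = 7.1330e-06 ⇒ Q>K, reverse
Step 1:
                  M         X         E
  Initial    0.2501     7.921     3.897
  Change      3.551     2.367    -3.551
  Equil       3.801     10.29    0.3461
  solve Keq expr → x = -1.184; check Q = 7.1330e-06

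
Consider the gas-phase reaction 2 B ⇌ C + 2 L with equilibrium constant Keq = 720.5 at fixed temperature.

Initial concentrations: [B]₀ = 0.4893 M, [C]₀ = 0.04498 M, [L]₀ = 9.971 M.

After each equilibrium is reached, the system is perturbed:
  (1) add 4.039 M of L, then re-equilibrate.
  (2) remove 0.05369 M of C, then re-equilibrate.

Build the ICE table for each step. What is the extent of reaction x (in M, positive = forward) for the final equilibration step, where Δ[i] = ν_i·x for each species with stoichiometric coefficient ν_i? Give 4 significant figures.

Q₀ = 18.68 vs Keq = 720.5 ⇒ Q<K, forward
Step 1:
                    B           C           L
  Initial      0.4893     0.04498       9.971
  Change      -0.3165      0.1583      0.3165
  Equil        0.1728      0.2032       10.29
  solve Keq expr → x = 0.1583; check Q = 720.5
Then add 4.039 M of L.
Step 2:
                    B           C           L
  Initial      0.1728      0.2032       14.33
  Change      0.05133    -0.02566    -0.05133
  Equil        0.2241      0.1776       14.28
  solve Keq expr → x = -0.02566; check Q = 720.5
Then remove 0.05369 M of C.
Step 3:
                    B           C           L
  Initial      0.2241      0.1239       14.28
  Change     -0.02672     0.01336     0.02672
  Equil        0.1974      0.1372        14.3
  solve Keq expr → x = 0.01336; check Q = 720.5

x = 0.01336 M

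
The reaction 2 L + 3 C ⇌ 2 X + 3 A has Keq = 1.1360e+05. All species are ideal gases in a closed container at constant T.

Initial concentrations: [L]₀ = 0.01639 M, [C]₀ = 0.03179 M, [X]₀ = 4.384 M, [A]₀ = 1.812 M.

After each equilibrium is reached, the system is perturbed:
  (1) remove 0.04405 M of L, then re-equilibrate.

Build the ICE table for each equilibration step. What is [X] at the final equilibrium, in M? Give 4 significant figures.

[X]_eq = 4.208 M

Q₀ = 1.3249e+10 vs Keq = 1.1360e+05 ⇒ Q>K, reverse
Step 1:
                    L           C           X           A
  I           0.01639     0.03179       4.384       1.812
  C            0.1592      0.2389     -0.1592     -0.2389
  E            0.1756      0.2707       4.225       1.573
  solve Keq expr → x = -0.07962; check Q = 1.1360e+05
Then remove 0.04405 M of L.
Step 2:
                    L           C           X           A
  I            0.1316      0.2707       4.225       1.573
  C           0.01723     0.02584    -0.01723    -0.02584
  E            0.1488      0.2965       4.208       1.547
  solve Keq expr → x = -0.008614; check Q = 1.1360e+05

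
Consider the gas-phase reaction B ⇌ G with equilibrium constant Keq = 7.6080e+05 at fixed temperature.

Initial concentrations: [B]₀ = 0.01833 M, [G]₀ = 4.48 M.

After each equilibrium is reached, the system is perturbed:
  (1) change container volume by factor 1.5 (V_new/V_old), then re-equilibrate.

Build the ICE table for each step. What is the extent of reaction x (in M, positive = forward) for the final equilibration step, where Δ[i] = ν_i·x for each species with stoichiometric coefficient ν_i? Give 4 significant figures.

Q₀ = 244.4 vs Keq = 7.6080e+05 ⇒ Q<K, forward
Step 1:
                    B           G
  I           0.01833        4.48
  C          -0.01832     0.01832
  E        5.9126e-06       4.498
  solve Keq expr → x = 0.01832; check Q = 7.6080e+05
Then change container volume by factor 1.5 (V_new/V_old).
Step 2:
                    B           G
  I        3.9417e-06       2.999
  C                 0           0
  E        3.9417e-06       2.999
  solve Keq expr → x = 0; check Q = 7.6080e+05

x = 0 M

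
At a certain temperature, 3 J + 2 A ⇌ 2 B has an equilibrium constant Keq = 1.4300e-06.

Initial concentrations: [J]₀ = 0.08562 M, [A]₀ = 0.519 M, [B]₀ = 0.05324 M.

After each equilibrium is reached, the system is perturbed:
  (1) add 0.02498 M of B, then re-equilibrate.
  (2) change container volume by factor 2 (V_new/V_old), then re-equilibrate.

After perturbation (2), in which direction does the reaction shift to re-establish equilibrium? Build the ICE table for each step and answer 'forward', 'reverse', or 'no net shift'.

Direction: reverse

Q₀ = 16.77 vs Keq = 1.4300e-06 ⇒ Q>K, reverse
Step 1:
                    J           A           B
  I           0.08562       0.519     0.05324
  C           0.07979     0.05319    -0.05319
  E            0.1654      0.5722  4.6032e-05
  solve Keq expr → x = -0.0266; check Q = 1.4300e-06
Then add 0.02498 M of B.
Step 2:
                    J           A           B
  I            0.1654      0.5722     0.02503
  C           0.03744     0.02496    -0.02496
  E            0.2029      0.5972  6.5242e-05
  solve Keq expr → x = -0.01248; check Q = 1.4300e-06
Then change container volume by factor 2 (V_new/V_old).
Step 3:
                    J           A           B
  I            0.1014      0.2986  3.2621e-05
  C        3.1622e-05  2.1081e-05 -2.1081e-05
  E            0.1015      0.2986  1.1539e-05
  solve Keq expr → x = -1.0541e-05; check Q = 1.4300e-06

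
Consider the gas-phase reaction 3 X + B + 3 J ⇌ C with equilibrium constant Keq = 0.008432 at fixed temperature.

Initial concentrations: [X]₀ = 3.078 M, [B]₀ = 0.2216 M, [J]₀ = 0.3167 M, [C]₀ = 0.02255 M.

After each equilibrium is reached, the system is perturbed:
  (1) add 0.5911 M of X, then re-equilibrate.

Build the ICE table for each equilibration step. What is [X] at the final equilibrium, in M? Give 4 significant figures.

[X]_eq = 3.721 M

Q₀ = 0.1099 vs Keq = 0.008432 ⇒ Q>K, reverse
Step 1:
                    X           B           J           C
  Initial       3.078      0.2216      0.3167     0.02255
  Change      0.05778     0.01926     0.05778    -0.01926
  Equil         3.136      0.2409      0.3745    0.003289
  solve Keq expr → x = -0.01926; check Q = 0.008432
Then add 0.5911 M of X.
Step 2:
                    X           B           J           C
  Initial       3.727      0.2409      0.3745    0.003289
  Change    -0.005748   -0.001916   -0.005748    0.001916
  Equil         3.721      0.2389      0.3687    0.005205
  solve Keq expr → x = 0.001916; check Q = 0.008432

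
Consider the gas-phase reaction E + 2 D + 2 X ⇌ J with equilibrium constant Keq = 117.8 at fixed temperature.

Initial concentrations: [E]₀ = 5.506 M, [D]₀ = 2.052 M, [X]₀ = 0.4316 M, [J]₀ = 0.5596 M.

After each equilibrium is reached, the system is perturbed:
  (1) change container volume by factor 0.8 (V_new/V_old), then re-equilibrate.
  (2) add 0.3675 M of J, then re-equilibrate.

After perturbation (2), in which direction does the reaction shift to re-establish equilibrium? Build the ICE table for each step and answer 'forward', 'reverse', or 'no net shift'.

Q₀ = 0.1296 vs Keq = 117.8 ⇒ Q<K, forward
Step 1:
                    E           D           X           J
  Initial       5.506       2.052      0.4316      0.5596
  Change      -0.2051     -0.4103     -0.4103      0.2051
  Equil         5.301       1.642     0.02132      0.7647
  solve Keq expr → x = 0.2051; check Q = 117.8
Then change container volume by factor 0.8 (V_new/V_old).
Step 2:
                    E           D           X           J
  Initial       6.626       2.052     0.02665      0.9559
  Change    -0.004732   -0.009465   -0.009465    0.004732
  Equil         6.621       2.043     0.01718      0.9607
  solve Keq expr → x = 0.004732; check Q = 117.8
Then add 0.3675 M of J.
Step 3:
                    E           D           X           J
  Initial       6.621       2.043     0.01718       1.328
  Change     0.001489    0.002978    0.002978   -0.001489
  Equil         6.623       2.046     0.02016       1.327
  solve Keq expr → x = -0.001489; check Q = 117.8

Direction: reverse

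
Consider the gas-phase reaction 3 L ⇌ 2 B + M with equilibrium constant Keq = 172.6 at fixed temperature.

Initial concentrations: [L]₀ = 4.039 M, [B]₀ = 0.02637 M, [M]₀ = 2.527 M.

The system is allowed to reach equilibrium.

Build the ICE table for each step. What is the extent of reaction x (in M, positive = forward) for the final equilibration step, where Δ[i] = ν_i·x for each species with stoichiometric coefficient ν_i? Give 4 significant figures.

Q₀ = 2.6669e-05 vs Keq = 172.6 ⇒ Q<K, forward
Step 1:
                   L          B          M
  I            4.039    0.02637      2.527
  C           -3.542      2.362      1.181
  E           0.4966      2.388      3.708
  solve Keq expr → x = 1.181; check Q = 172.6

x = 1.181 M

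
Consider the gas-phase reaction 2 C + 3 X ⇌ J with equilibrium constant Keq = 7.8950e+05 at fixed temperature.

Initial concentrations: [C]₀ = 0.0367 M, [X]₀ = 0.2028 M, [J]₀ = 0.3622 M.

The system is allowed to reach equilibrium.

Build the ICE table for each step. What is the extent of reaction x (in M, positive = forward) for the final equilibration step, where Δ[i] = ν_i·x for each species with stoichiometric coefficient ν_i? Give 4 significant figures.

Q₀ = 3.2241e+04 vs Keq = 7.8950e+05 ⇒ Q<K, forward
Step 1:
                    C           X           J
  I            0.0367      0.2028      0.3622
  C          -0.02626    -0.03939     0.01313
  E           0.01044      0.1634      0.3753
  solve Keq expr → x = 0.01313; check Q = 7.8950e+05

x = 0.01313 M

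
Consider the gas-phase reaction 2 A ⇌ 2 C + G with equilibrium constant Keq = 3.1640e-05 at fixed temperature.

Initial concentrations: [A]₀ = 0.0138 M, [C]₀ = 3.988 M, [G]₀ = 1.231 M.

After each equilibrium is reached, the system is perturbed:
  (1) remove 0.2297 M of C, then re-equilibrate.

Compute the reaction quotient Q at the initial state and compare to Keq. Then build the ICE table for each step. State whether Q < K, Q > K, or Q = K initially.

Q₀ = 1.0280e+05 vs Keq = 3.1640e-05 ⇒ Q>K, reverse
Step 1:
                  A         C         G
  I          0.0138     3.988     1.231
  C           2.462    -2.462    -1.231
  E           2.476     1.526 8.3254e-05
  solve Keq expr → x = -1.231; check Q = 3.1640e-05
Then remove 0.2297 M of C.
Step 2:
                  A         C         G
  I           2.476     1.296 8.3254e-05
  C       -6.4194e-05 6.4194e-05 3.2097e-05
  E           2.476     1.297 1.1535e-04
  solve Keq expr → x = 3.2097e-05; check Q = 3.1640e-05

Q₀ = 1.0280e+05; Q > K (proceeds reverse)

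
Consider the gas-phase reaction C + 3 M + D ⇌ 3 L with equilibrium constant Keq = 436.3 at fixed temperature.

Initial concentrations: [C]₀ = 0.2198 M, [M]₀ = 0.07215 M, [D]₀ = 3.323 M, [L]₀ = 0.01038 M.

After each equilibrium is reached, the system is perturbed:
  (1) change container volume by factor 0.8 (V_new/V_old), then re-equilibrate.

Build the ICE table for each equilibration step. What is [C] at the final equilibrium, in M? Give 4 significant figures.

Q₀ = 0.004077 vs Keq = 436.3 ⇒ Q<K, forward
Step 1:
                  C         M         D         L
  Initial    0.2198   0.07215     3.323   0.01038
  Change   -0.02043  -0.06129  -0.02043   0.06129
  Equil      0.1994   0.01086     3.303   0.07167
  solve Keq expr → x = 0.02043; check Q = 436.3
Then change container volume by factor 0.8 (V_new/V_old).
Step 2:
                  C         M         D         L
  Initial    0.2492   0.01358     4.128   0.08959
  Change  -5.5056e-04 -0.001652 -5.5056e-04  0.001652
  Equil      0.2487   0.01193     4.128   0.09124
  solve Keq expr → x = 5.5056e-04; check Q = 436.3

[C]_eq = 0.2487 M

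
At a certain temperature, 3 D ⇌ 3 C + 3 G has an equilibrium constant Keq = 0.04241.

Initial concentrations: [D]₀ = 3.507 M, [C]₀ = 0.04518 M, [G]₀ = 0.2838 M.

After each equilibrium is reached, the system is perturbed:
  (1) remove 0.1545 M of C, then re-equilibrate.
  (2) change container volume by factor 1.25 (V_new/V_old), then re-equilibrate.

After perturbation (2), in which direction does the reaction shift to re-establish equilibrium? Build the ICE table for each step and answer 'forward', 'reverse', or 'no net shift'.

Q₀ = 4.8873e-08 vs Keq = 0.04241 ⇒ Q<K, forward
Step 1:
                   D          C          G
  init         3.507    0.04518     0.2838
  Δ          -0.8122     0.8122     0.8122
  eq           2.695     0.8574      1.096
  solve Keq expr → x = 0.2707; check Q = 0.04241
Then remove 0.1545 M of C.
Step 2:
                   D          C          G
  init         2.695     0.7029      1.096
  Δ         -0.07615    0.07615    0.07615
  eq           2.619     0.7791      1.172
  solve Keq expr → x = 0.02538; check Q = 0.04241
Then change container volume by factor 1.25 (V_new/V_old).
Step 3:
                   D          C          G
  init         2.095     0.6232     0.9377
  Δ         -0.07367    0.07367    0.07367
  eq           2.021     0.6969      1.011
  solve Keq expr → x = 0.02456; check Q = 0.04241

Direction: forward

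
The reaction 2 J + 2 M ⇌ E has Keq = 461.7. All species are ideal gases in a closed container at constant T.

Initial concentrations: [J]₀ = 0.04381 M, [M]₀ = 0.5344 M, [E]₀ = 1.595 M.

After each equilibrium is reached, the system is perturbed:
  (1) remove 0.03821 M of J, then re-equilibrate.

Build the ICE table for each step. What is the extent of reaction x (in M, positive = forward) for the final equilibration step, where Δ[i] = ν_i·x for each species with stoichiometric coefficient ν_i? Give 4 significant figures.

Q₀ = 2910 vs Keq = 461.7 ⇒ Q>K, reverse
Step 1:
                   J          M          E
  init       0.04381     0.5344      1.595
  Δ          0.05504    0.05504   -0.02752
  eq         0.09885     0.5894      1.567
  solve Keq expr → x = -0.02752; check Q = 461.7
Then remove 0.03821 M of J.
Step 2:
                   J          M          E
  init       0.06064     0.5894      1.567
  Δ          0.03255    0.03255   -0.01627
  eq         0.09319      0.622      1.551
  solve Keq expr → x = -0.01627; check Q = 461.7

x = -0.01627 M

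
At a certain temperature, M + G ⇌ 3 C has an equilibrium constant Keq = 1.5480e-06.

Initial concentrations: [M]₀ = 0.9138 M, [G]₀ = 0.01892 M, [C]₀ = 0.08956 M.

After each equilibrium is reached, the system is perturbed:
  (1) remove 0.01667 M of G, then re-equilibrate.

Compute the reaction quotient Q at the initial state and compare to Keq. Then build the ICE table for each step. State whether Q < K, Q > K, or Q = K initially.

Q₀ = 0.04155; Q > K (proceeds reverse)

Q₀ = 0.04155 vs Keq = 1.5480e-06 ⇒ Q>K, reverse
Step 1:
                  M         G         C
  Initial    0.9138   0.01892   0.08956
  Change    0.02849   0.02849  -0.08546
  Equil      0.9423   0.04741  0.004104
  solve Keq expr → x = -0.02849; check Q = 1.5480e-06
Then remove 0.01667 M of G.
Step 2:
                  M         G         C
  Initial    0.9423   0.03074  0.004104
  Change  1.8161e-04 1.8161e-04 -5.4482e-04
  Equil      0.9425   0.03092   0.00356
  solve Keq expr → x = -1.8161e-04; check Q = 1.5480e-06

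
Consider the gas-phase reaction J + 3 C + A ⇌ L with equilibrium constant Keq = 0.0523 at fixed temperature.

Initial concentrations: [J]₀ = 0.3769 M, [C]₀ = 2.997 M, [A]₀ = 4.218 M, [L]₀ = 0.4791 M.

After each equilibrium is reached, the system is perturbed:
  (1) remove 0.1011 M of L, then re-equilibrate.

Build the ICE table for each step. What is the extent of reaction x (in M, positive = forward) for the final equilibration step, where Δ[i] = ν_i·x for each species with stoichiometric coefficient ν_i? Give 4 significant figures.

x = 0.01555 M

Q₀ = 0.0112 vs Keq = 0.0523 ⇒ Q<K, forward
Step 1:
                   J          C          A          L
  Initial     0.3769      2.997      4.218     0.4791
  Change     -0.1736    -0.5209    -0.1736     0.1736
  Equil       0.2033      2.476      4.044     0.6527
  solve Keq expr → x = 0.1736; check Q = 0.0523
Then remove 0.1011 M of L.
Step 2:
                   J          C          A          L
  Initial     0.2033      2.476      4.044     0.5516
  Change    -0.01555   -0.04665   -0.01555    0.01555
  Equil       0.1877      2.429      4.029     0.5672
  solve Keq expr → x = 0.01555; check Q = 0.0523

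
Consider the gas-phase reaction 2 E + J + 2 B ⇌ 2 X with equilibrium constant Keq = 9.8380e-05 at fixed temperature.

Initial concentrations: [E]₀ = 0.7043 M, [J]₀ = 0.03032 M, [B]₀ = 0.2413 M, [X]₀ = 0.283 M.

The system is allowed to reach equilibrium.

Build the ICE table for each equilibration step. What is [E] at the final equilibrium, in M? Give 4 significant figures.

Q₀ = 91.46 vs Keq = 9.8380e-05 ⇒ Q>K, reverse
Step 1:
                    E           J           B           X
  Initial      0.7043     0.03032      0.2413       0.283
  Change       0.2809      0.1404      0.2809     -0.2809
  Equil        0.9852      0.1708      0.5222    0.002109
  solve Keq expr → x = -0.1404; check Q = 9.8380e-05

[E]_eq = 0.9852 M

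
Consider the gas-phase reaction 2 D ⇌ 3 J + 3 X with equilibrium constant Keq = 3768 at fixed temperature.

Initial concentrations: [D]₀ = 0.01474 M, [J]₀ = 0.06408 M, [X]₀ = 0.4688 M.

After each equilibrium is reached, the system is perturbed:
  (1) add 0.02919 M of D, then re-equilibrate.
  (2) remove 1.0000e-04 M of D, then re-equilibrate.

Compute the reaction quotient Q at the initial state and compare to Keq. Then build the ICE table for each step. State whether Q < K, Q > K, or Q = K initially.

Q₀ = 0.1248 vs Keq = 3768 ⇒ Q<K, forward
Step 1:
                  D         J         X
  Initial   0.01474   0.06408    0.4688
  Change    -0.0146    0.0219    0.0219
  Equil   1.4117e-04   0.08598    0.4907
  solve Keq expr → x = 0.007299; check Q = 3768
Then add 0.02919 M of D.
Step 2:
                  D         J         X
  Initial   0.02933   0.08598    0.4907
  Change   -0.02903   0.04355   0.04355
  Equil   2.9656e-04    0.1295    0.5343
  solve Keq expr → x = 0.01452; check Q = 3768
Then remove 1.0000e-04 M of D.
Step 3:
                  D         J         X
  Initial 1.9656e-04    0.1295    0.5343
  Change  9.9364e-05 -1.4905e-04 -1.4905e-04
  Equil   2.9593e-04    0.1294    0.5341
  solve Keq expr → x = -4.9682e-05; check Q = 3768

Q₀ = 0.1248; Q < K (proceeds forward)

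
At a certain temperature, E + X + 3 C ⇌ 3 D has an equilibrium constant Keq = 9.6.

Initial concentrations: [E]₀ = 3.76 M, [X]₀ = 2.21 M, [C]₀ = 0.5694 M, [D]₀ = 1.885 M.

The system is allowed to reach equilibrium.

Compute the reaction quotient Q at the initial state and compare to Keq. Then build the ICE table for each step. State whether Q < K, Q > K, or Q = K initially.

Q₀ = 4.366; Q < K (proceeds forward)

Q₀ = 4.366 vs Keq = 9.6 ⇒ Q<K, forward
Step 1:
                   E          X          C          D
  I             3.76       2.21     0.5694      1.885
  C         -0.03453   -0.03453    -0.1036     0.1036
  E            3.725      2.175     0.4658      1.989
  solve Keq expr → x = 0.03453; check Q = 9.6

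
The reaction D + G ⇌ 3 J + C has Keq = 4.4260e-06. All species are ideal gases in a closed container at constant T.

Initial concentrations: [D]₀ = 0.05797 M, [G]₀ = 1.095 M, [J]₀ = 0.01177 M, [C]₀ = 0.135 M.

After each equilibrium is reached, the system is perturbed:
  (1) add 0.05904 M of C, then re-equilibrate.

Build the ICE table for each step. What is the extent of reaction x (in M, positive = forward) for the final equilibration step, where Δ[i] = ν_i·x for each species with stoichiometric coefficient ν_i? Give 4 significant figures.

x = -4.6877e-04 M

Q₀ = 3.4677e-06 vs Keq = 4.4260e-06 ⇒ Q<K, forward
Step 1:
                  D         G         J         C
  init      0.05797     1.095   0.01177     0.135
  Δ       -3.2079e-04 -3.2079e-04 9.6236e-04 3.2079e-04
  eq        0.05765     1.095   0.01273    0.1353
  solve Keq expr → x = 3.2079e-04; check Q = 4.4260e-06
Then add 0.05904 M of C.
Step 2:
                  D         G         J         C
  init      0.05765     1.095   0.01273    0.1944
  Δ       4.6877e-04 4.6877e-04 -0.001406 -4.6877e-04
  eq        0.05812     1.095   0.01133    0.1939
  solve Keq expr → x = -4.6877e-04; check Q = 4.4260e-06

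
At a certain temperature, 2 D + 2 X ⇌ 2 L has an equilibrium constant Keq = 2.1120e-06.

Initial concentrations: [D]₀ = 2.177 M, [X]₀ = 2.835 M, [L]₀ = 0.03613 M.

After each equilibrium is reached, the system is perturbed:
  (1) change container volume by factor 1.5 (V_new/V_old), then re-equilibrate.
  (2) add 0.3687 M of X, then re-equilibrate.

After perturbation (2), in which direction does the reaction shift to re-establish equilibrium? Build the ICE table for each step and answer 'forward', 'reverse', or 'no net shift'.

Direction: forward

Q₀ = 3.4270e-05 vs Keq = 2.1120e-06 ⇒ Q>K, reverse
Step 1:
                    D           X           L
  init          2.177       2.835     0.03613
  Δ           0.02696     0.02696    -0.02696
  eq            2.204       2.862    0.009167
  solve Keq expr → x = -0.01348; check Q = 2.1120e-06
Then change container volume by factor 1.5 (V_new/V_old).
Step 2:
                    D           X           L
  init          1.469       1.908    0.006111
  Δ          0.002027    0.002027   -0.002027
  eq            1.471        1.91    0.004084
  solve Keq expr → x = -0.001014; check Q = 2.1120e-06
Then add 0.3687 M of X.
Step 3:
                    D           X           L
  init          1.471       2.279    0.004084
  Δ       -7.8410e-04 -7.8410e-04  7.8410e-04
  eq            1.471       2.278    0.004868
  solve Keq expr → x = 3.9205e-04; check Q = 2.1120e-06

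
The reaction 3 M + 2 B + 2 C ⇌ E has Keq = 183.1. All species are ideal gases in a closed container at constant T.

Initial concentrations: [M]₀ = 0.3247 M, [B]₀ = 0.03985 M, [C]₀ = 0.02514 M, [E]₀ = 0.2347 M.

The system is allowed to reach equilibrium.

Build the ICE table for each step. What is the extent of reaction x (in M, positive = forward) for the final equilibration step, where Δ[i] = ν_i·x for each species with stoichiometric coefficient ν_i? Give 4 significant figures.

x = -0.1006 M

Q₀ = 6.8309e+06 vs Keq = 183.1 ⇒ Q>K, reverse
Step 1:
                   M          B          C          E
  I           0.3247    0.03985    0.02514     0.2347
  C           0.3018     0.2012     0.2012    -0.1006
  E           0.6265     0.2411     0.2264     0.1341
  solve Keq expr → x = -0.1006; check Q = 183.1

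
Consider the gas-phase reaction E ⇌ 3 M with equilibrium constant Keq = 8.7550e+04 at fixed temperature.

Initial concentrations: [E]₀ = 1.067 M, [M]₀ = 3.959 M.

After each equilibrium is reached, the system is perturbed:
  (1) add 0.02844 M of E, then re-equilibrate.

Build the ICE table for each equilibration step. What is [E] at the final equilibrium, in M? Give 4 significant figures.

Q₀ = 58.16 vs Keq = 8.7550e+04 ⇒ Q<K, forward
Step 1:
                    E           M
  init          1.067       3.959
  Δ            -1.063       3.188
  eq         0.004171       7.147
  solve Keq expr → x = 1.063; check Q = 8.7550e+04
Then add 0.02844 M of E.
Step 2:
                    E           M
  init        0.03261       7.147
  Δ          -0.02829     0.08487
  eq         0.004321       7.232
  solve Keq expr → x = 0.02829; check Q = 8.7550e+04

[E]_eq = 0.004321 M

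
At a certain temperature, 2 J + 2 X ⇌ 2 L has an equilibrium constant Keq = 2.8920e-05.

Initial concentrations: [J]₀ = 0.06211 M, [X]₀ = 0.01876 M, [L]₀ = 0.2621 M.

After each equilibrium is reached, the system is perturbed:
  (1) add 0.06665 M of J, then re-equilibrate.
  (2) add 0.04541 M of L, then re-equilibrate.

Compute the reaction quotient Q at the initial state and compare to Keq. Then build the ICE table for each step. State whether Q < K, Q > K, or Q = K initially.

Q₀ = 5.0599e+04 vs Keq = 2.8920e-05 ⇒ Q>K, reverse
Step 1:
                  J         X         L
  Initial   0.06211   0.01876    0.2621
  Change     0.2616    0.2616   -0.2616
  Equil      0.3237    0.2804 4.8810e-04
  solve Keq expr → x = -0.1308; check Q = 2.8920e-05
Then add 0.06665 M of J.
Step 2:
                  J         X         L
  Initial    0.3904    0.2804 4.8810e-04
  Change  -1.0013e-04 -1.0013e-04 1.0013e-04
  Equil      0.3903    0.2803 5.8823e-04
  solve Keq expr → x = 5.0066e-05; check Q = 2.8920e-05
Then add 0.04541 M of L.
Step 3:
                  J         X         L
  Initial    0.3903    0.2803     0.046
  Change    0.04524   0.04524  -0.04524
  Equil      0.4355    0.3255 7.6235e-04
  solve Keq expr → x = -0.02262; check Q = 2.8920e-05

Q₀ = 5.0599e+04; Q > K (proceeds reverse)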